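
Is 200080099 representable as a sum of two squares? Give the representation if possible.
Not possible

Factorization: 200080099 = 89 × 131^3
By Fermat: n is sum of two squares iff every prime p ≡ 3 (mod 4) appears to even power.
Prime(s) ≡ 3 (mod 4) with odd exponent: [(131, 3)]
Therefore 200080099 cannot be expressed as a² + b².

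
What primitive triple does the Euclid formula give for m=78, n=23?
(5555, 3588, 6613)

Euclid's formula: a = m² - n², b = 2mn, c = m² + n²
m = 78, n = 23
a = 78² - 23² = 6084 - 529 = 5555
b = 2 × 78 × 23 = 3588
c = 78² + 23² = 6084 + 529 = 6613
Verification: 5555² + 3588² = 30858025 + 12873744 = 43731769 = 6613² ✓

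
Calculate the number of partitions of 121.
2056148051

p(n) counts ways to write n as a sum of positive integers (order ignored).
Euler's pentagonal recurrence: p(k) = p(k-1) + p(k-2) - p(k-5) - p(k-7) + p(k-12) + p(k-15) - ... (offsets j(3j∓1)/2, signs ++--, p(0)=1, p(<0)=0).
DP table for k = 0..120: p(0)=1, p(1)=1, p(2)=2, p(3)=3, p(4)=5, p(5)=7, p(6)=11, p(7)=15, p(8)=22, p(9)=30, p(10)=42, p(11)=56, p(12)=77, p(13)=101, p(14)=135, p(15)=176, p(16)=231, p(17)=297, p(18)=385, p(19)=490, p(20)=627, p(21)=792, p(22)=1002, p(23)=1255, p(24)=1575, p(25)=1958, p(26)=2436, p(27)=3010, p(28)=3718, p(29)=4565, p(30)=5604, p(31)=6842, p(32)=8349, p(33)=10143, p(34)=12310, p(35)=14883, p(36)=17977, p(37)=21637, p(38)=26015, p(39)=31185, p(40)=37338, p(41)=44583, p(42)=53174, p(43)=63261, p(44)=75175, p(45)=89134, p(46)=105558, p(47)=124754, p(48)=147273, p(49)=173525, p(50)=204226, p(51)=239943, p(52)=281589, p(53)=329931, p(54)=386155, p(55)=451276, p(56)=526823, p(57)=614154, p(58)=715220, p(59)=831820, p(60)=966467, p(61)=1121505, p(62)=1300156, p(63)=1505499, p(64)=1741630, p(65)=2012558, p(66)=2323520, p(67)=2679689, p(68)=3087735, p(69)=3554345, p(70)=4087968, p(71)=4697205, p(72)=5392783, p(73)=6185689, p(74)=7089500, p(75)=8118264, p(76)=9289091, p(77)=10619863, p(78)=12132164, p(79)=13848650, p(80)=15796476, p(81)=18004327, p(82)=20506255, p(83)=23338469, p(84)=26543660, p(85)=30167357, p(86)=34262962, p(87)=38887673, p(88)=44108109, p(89)=49995925, p(90)=56634173, p(91)=64112359, p(92)=72533807, p(93)=82010177, p(94)=92669720, p(95)=104651419, p(96)=118114304, p(97)=133230930, p(98)=150198136, p(99)=169229875, p(100)=190569292, p(101)=214481126, p(102)=241265379, p(103)=271248950, p(104)=304801365, p(105)=342325709, p(106)=384276336, p(107)=431149389, p(108)=483502844, p(109)=541946240, p(110)=607163746, p(111)=679903203, p(112)=761002156, p(113)=851376628, p(114)=952050665, p(115)=1064144451, p(116)=1188908248, p(117)=1327710076, p(118)=1482074143, p(119)=1653668665, p(120)=1844349560.
Final step: p(121) = p(120) + p(119) - p(116) - p(114) + p(109) + p(106) - p(99) - p(95) + p(86) + p(81) - p(70) - p(64) + p(51) + p(44) - p(29) - p(21) + p(4)
= 1844349560 + 1653668665 - 1188908248 - 952050665 + 541946240 + 384276336 - 169229875 - 104651419 + 34262962 + 18004327 - 4087968 - 1741630 + 239943 + 75175 - 4565 - 792 + 5
= 2056148051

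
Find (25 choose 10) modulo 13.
1

Using Lucas' theorem:
Write n=25 and k=10 in base 13:
n in base 13: [1, 12]
k in base 13: [0, 10]
C(25,10) mod 13 = ∏ C(n_i, k_i) mod 13
Digit binomials (mod 13): C(1,0) = 1; C(12,10) = 66 ≡ 1
Product: 1 × 1 = 1 ≡ 1 (mod 13)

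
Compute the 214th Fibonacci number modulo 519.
362

Matrix identity: Q^n = [[F_(n+1), F_n], [F_n, F_(n-1)]] with Q = [[1,1],[1,0]].
n = 214 = 11010110₂. Square-and-multiply, entries mod 519:
Q^1 = [[1,1],[1,0]]
Q^3 = (Q^1)²·Q = [[3,2],[2,1]]
Q^6 = (Q^3)² = [[13,8],[8,5]]
Q^13 = (Q^6)²·Q = [[377,233],[233,144]]
Q^26 = (Q^13)² = [[236,466],[466,289]]
Q^53 = (Q^26)²·Q = [[59,377],[377,201]]
Q^107 = (Q^53)²·Q = [[219,290],[290,448]]
Q^214 = (Q^107)² = [[235,362],[362,392]]
F_214 mod 519 = Q^214[0][1] = 362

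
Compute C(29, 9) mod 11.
0

Using Lucas' theorem:
Write n=29 and k=9 in base 11:
n in base 11: [2, 7]
k in base 11: [0, 9]
C(29,9) mod 11 = ∏ C(n_i, k_i) mod 11
Digit binomials (mod 11): C(2,0) = 1; C(7,9) = 0 (k_i > n_i)
Product: 1 × 0 = 0 ≡ 0 (mod 11)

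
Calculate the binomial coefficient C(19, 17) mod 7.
3

Using Lucas' theorem:
Write n=19 and k=17 in base 7:
n in base 7: [2, 5]
k in base 7: [2, 3]
C(19,17) mod 7 = ∏ C(n_i, k_i) mod 7
Digit binomials (mod 7): C(2,2) = 1; C(5,3) = 10 ≡ 3
Product: 1 × 3 = 3 ≡ 3 (mod 7)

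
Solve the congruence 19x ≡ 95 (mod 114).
x ≡ 5 (mod 6)

gcd(19, 114) = 19, which divides 95, so solutions exist.
Divide through by 19: x ≡ 5 (mod 6).
The coefficient of x is now 1, so x ≡ 5 (mod 6).
Check: 19 × 5 = 95 ≡ 95 (mod 114).
x ≡ 5 (mod 6), giving 19 solutions mod 114.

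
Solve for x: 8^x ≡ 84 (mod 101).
60

Baby-step giant-step with step n = ⌈√101⌉ = 11.
Baby steps 8^j mod 101 (j:value) for j=0..10: 0:1, 1:8, 2:64, 3:7, 4:56, 5:44, 6:49, 7:89, 8:5, 9:40, 10:17.
Giant-step multiplier: 8^(-11) ≡ 8^(100-11) = 8^89 ≡ 26 (mod 101).
Giant steps γ_i = 84·26^i mod 101: γ_0=84, γ_1=63, γ_2=22, γ_3=67, γ_4=25, γ_5=44 (in table at j=5).
x = i·n + j = 5·11 + 5 = 60.
Check: 8^60 ≡ 84 (mod 101).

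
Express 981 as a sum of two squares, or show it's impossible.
9² + 30² (a=9, b=30)

Factorization: 981 = 3^2 × 109
By Fermat: n is sum of two squares iff every prime p ≡ 3 (mod 4) appears to even power.
All primes ≡ 3 (mod 4) appear to even power.
Search a = 0, 1, 2, … for 981 - a² a perfect square: first hit at a = 9: 981 - 81 = 900 = 30².
981 = 9² + 30² = 81 + 900 ✓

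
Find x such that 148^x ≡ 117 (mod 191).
138

Baby-step giant-step with step n = ⌈√191⌉ = 14.
Baby steps 148^j mod 191 (j:value) for j=0..13: 0:1, 1:148, 2:130, 3:140, 4:92, 5:55, 6:118, 7:83, 8:60, 9:94, 10:160, 11:187, 12:172, 13:53.
Giant-step multiplier: 148^(-14) ≡ 148^(190-14) = 148^176 ≡ 147 (mod 191).
Giant steps γ_i = 117·147^i mod 191: γ_0=117, γ_1=9, γ_2=177, γ_3=43, γ_4=18, γ_5=163, γ_6=86, γ_7=36, γ_8=135, γ_9=172 (in table at j=12).
x = i·n + j = 9·14 + 12 = 138.
Check: 148^138 ≡ 117 (mod 191).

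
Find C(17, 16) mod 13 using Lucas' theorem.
4

Using Lucas' theorem:
Write n=17 and k=16 in base 13:
n in base 13: [1, 4]
k in base 13: [1, 3]
C(17,16) mod 13 = ∏ C(n_i, k_i) mod 13
Digit binomials (mod 13): C(1,1) = 1; C(4,3) = 4
Product: 1 × 4 = 4 ≡ 4 (mod 13)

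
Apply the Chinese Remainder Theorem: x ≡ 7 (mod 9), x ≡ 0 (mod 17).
34

Using Chinese Remainder Theorem:
M = 9 × 17 = 153
M1 = 17, M2 = 9
y1 = 17^(-1) mod 9 = 8
y2 = 9^(-1) mod 17 = 2
x = (7×17×8 + 0×9×2) mod 153 = 34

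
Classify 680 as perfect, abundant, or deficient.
abundant

Proper divisors of 680: sum = 1 + 2 + 4 + 5 + 8 + 10 + 17 + 20 + 34 + 40 + 68 + 85 + 136 + 170 + 340 = 940
Since 940 > 680, 680 is abundant.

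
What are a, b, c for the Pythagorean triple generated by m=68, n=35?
(3399, 4760, 5849)

Euclid's formula: a = m² - n², b = 2mn, c = m² + n²
m = 68, n = 35
a = 68² - 35² = 4624 - 1225 = 3399
b = 2 × 68 × 35 = 4760
c = 68² + 35² = 4624 + 1225 = 5849
Verification: 3399² + 4760² = 11553201 + 22657600 = 34210801 = 5849² ✓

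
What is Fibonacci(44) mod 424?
373

Matrix identity: Q^n = [[F_(n+1), F_n], [F_n, F_(n-1)]] with Q = [[1,1],[1,0]].
n = 44 = 101100₂. Square-and-multiply, entries mod 424:
Q^1 = [[1,1],[1,0]]
Q^2 = (Q^1)² = [[2,1],[1,1]]
Q^5 = (Q^2)²·Q = [[8,5],[5,3]]
Q^11 = (Q^5)²·Q = [[144,89],[89,55]]
Q^22 = (Q^11)² = [[249,327],[327,346]]
Q^44 = (Q^22)² = [[178,373],[373,229]]
F_44 mod 424 = Q^44[0][1] = 373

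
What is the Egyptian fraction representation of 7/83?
1/12 + 1/996

Greedy algorithm:
7/83: ceiling(83/7) = 12, use 1/12
1/996: ceiling(996/1) = 996, use 1/996
Result: 7/83 = 1/12 + 1/996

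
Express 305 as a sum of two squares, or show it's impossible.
4² + 17² (a=4, b=17)

Factorization: 305 = 5 × 61
By Fermat: n is sum of two squares iff every prime p ≡ 3 (mod 4) appears to even power.
All primes ≡ 3 (mod 4) appear to even power.
Search a = 0, 1, 2, … for 305 - a² a perfect square: first hit at a = 4: 305 - 16 = 289 = 17².
305 = 4² + 17² = 16 + 289 ✓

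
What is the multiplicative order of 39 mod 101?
20

101 is prime, so ord(39) divides φ(101) = 100.
Divisors of 100: 1, 2, 4, 5, 10, 20, 25, 50, 100.
Repeated squaring: 39^1 ≡ 39, 39^2 ≡ 6, 39^4 ≡ 36, 39^8 ≡ 84, 39^16 ≡ 87, 39^32 ≡ 95, 39^64 ≡ 36 (mod 101).
Test 39^d mod 101 for each divisor d in increasing order:
39^1 ≡ 39
39^2 ≡ 6
39^4 ≡ 36
39^5 = 39^4·39^1 ≡ 91
39^10 = 39^8·39^2 ≡ 100
39^20 = 39^16·39^4 ≡ 1  ← first divisor giving 1
The order is 20.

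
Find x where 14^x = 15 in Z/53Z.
32

Baby-step giant-step with step n = ⌈√53⌉ = 8.
Baby steps 14^j mod 53 (j:value) for j=0..7: 0:1, 1:14, 2:37, 3:41, 4:44, 5:33, 6:38, 7:2.
Giant-step multiplier: 14^(-8) ≡ 14^(52-8) = 14^44 ≡ 36 (mod 53).
Giant steps γ_i = 15·36^i mod 53: γ_0=15, γ_1=10, γ_2=42, γ_3=28, γ_4=1 (in table at j=0).
x = i·n + j = 4·8 + 0 = 32.
Check: 14^32 ≡ 15 (mod 53).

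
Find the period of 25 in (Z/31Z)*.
3

31 is prime, so ord(25) divides φ(31) = 30.
Divisors of 30: 1, 2, 3, 5, 6, 10, 15, 30.
Repeated squaring: 25^1 ≡ 25, 25^2 ≡ 5, 25^4 ≡ 25, 25^8 ≡ 5, 25^16 ≡ 25 (mod 31).
Test 25^d mod 31 for each divisor d in increasing order:
25^1 ≡ 25
25^2 ≡ 5
25^3 = 25^2·25^1 ≡ 1  ← first divisor giving 1
The order is 3.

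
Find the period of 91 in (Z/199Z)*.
99

199 is prime, so ord(91) divides φ(199) = 198.
Divisors of 198: 1, 2, 3, 6, 9, 11, 18, 22, 33, 66, 99, 198.
Repeated squaring: 91^1 ≡ 91, 91^2 ≡ 122, 91^4 ≡ 158, 91^8 ≡ 89, 91^16 ≡ 160, 91^32 ≡ 128, 91^64 ≡ 66, 91^128 ≡ 177 (mod 199).
Test 91^d mod 199 for each divisor d in increasing order:
91^1 ≡ 91
91^2 ≡ 122
91^3 = 91^2·91^1 ≡ 157
91^6 = 91^4·91^2 ≡ 172
91^9 = 91^8·91^1 ≡ 139
91^11 = 91^8·91^2·91^1 ≡ 43
91^18 = 91^16·91^2 ≡ 18
91^22 = 91^16·91^4·91^2 ≡ 58
91^33 = 91^32·91^1 ≡ 106
91^66 = 91^64·91^2 ≡ 92
91^99 = 91^64·91^32·91^2·91^1 ≡ 1  ← first divisor giving 1
The order is 99.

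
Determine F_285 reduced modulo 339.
113

Matrix identity: Q^n = [[F_(n+1), F_n], [F_n, F_(n-1)]] with Q = [[1,1],[1,0]].
n = 285 = 100011101₂. Square-and-multiply, entries mod 339:
Q^1 = [[1,1],[1,0]]
Q^2 = (Q^1)² = [[2,1],[1,1]]
Q^4 = (Q^2)² = [[5,3],[3,2]]
Q^8 = (Q^4)² = [[34,21],[21,13]]
Q^17 = (Q^8)²·Q = [[211,241],[241,309]]
Q^35 = (Q^17)²·Q = [[114,224],[224,229]]
Q^71 = (Q^35)²·Q = [[336,118],[118,218]]
Q^142 = (Q^71)² = [[34,284],[284,89]]
Q^285 = (Q^142)²·Q = [[128,113],[113,15]]
F_285 mod 339 = Q^285[0][1] = 113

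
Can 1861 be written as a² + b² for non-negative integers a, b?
30² + 31² (a=30, b=31)

Factorization: 1861 = 1861
By Fermat: n is sum of two squares iff every prime p ≡ 3 (mod 4) appears to even power.
All primes ≡ 3 (mod 4) appear to even power.
Search a = 0, 1, 2, … for 1861 - a² a perfect square: first hit at a = 30: 1861 - 900 = 961 = 31².
1861 = 30² + 31² = 900 + 961 ✓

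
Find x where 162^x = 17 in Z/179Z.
90

Baby-step giant-step with step n = ⌈√179⌉ = 14.
Baby steps 162^j mod 179 (j:value) for j=0..13: 0:1, 1:162, 2:110, 3:99, 4:107, 5:150, 6:135, 7:32, 8:172, 9:119, 10:125, 11:23, 12:146, 13:24.
Giant-step multiplier: 162^(-14) ≡ 162^(178-14) = 162^164 ≡ 68 (mod 179).
Giant steps γ_i = 17·68^i mod 179: γ_0=17, γ_1=82, γ_2=27, γ_3=46, γ_4=85, γ_5=52, γ_6=135 (in table at j=6).
x = i·n + j = 6·14 + 6 = 90.
Check: 162^90 ≡ 17 (mod 179).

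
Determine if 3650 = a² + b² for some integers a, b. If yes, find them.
13² + 59² (a=13, b=59)

Factorization: 3650 = 2 × 5^2 × 73
By Fermat: n is sum of two squares iff every prime p ≡ 3 (mod 4) appears to even power.
All primes ≡ 3 (mod 4) appear to even power.
Search a = 0, 1, 2, … for 3650 - a² a perfect square: first hit at a = 13: 3650 - 169 = 3481 = 59².
3650 = 13² + 59² = 169 + 3481 ✓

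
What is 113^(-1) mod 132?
125

gcd(113, 132) = 1, so the inverse exists.
Extended Euclidean algorithm on (132, 113):
132 = 1 × 113 + 19  ⟹  19 = (1)·132 + (-1)·113
113 = 5 × 19 + 18  ⟹  18 = (-5)·132 + (6)·113
19 = 1 × 18 + 1  ⟹  1 = (6)·132 + (-7)·113
So (-7)·113 ≡ 1 (mod 132), i.e. 113^(-1) ≡ -7 ≡ 125 (mod 132).
Check: 113 × 125 = 14125 ≡ 1 (mod 132)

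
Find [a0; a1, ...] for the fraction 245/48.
[5; 9, 1, 1, 2]

Euclidean algorithm steps:
245 = 5 × 48 + 5
48 = 9 × 5 + 3
5 = 1 × 3 + 2
3 = 1 × 2 + 1
2 = 2 × 1 + 0
Continued fraction: [5; 9, 1, 1, 2]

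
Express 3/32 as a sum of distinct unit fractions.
1/11 + 1/352

Greedy algorithm:
3/32: ceiling(32/3) = 11, use 1/11
1/352: ceiling(352/1) = 352, use 1/352
Result: 3/32 = 1/11 + 1/352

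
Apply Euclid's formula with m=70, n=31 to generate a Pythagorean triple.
(3939, 4340, 5861)

Euclid's formula: a = m² - n², b = 2mn, c = m² + n²
m = 70, n = 31
a = 70² - 31² = 4900 - 961 = 3939
b = 2 × 70 × 31 = 4340
c = 70² + 31² = 4900 + 961 = 5861
Verification: 3939² + 4340² = 15515721 + 18835600 = 34351321 = 5861² ✓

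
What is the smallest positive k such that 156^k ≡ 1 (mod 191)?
95

191 is prime, so ord(156) divides φ(191) = 190.
Divisors of 190: 1, 2, 5, 10, 19, 38, 95, 190.
Repeated squaring: 156^1 ≡ 156, 156^2 ≡ 79, 156^4 ≡ 129, 156^8 ≡ 24, 156^16 ≡ 3, 156^32 ≡ 9, 156^64 ≡ 81, 156^128 ≡ 67 (mod 191).
Test 156^d mod 191 for each divisor d in increasing order:
156^1 ≡ 156
156^2 ≡ 79
156^5 = 156^4·156^1 ≡ 69
156^10 = 156^8·156^2 ≡ 177
156^19 = 156^16·156^2·156^1 ≡ 109
156^38 = 156^32·156^4·156^2 ≡ 39
156^95 = 156^64·156^16·156^8·156^4·156^2·156^1 ≡ 1  ← first divisor giving 1
The order is 95.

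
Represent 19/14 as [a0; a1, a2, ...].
[1; 2, 1, 4]

Euclidean algorithm steps:
19 = 1 × 14 + 5
14 = 2 × 5 + 4
5 = 1 × 4 + 1
4 = 4 × 1 + 0
Continued fraction: [1; 2, 1, 4]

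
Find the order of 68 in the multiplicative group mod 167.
166

167 is prime, so ord(68) divides φ(167) = 166.
Divisors of 166: 1, 2, 83, 166.
Repeated squaring: 68^1 ≡ 68, 68^2 ≡ 115, 68^4 ≡ 32, 68^8 ≡ 22, 68^16 ≡ 150, 68^32 ≡ 122, 68^64 ≡ 21, 68^128 ≡ 107 (mod 167).
Test 68^d mod 167 for each divisor d in increasing order:
68^1 ≡ 68
68^2 ≡ 115
68^83 = 68^64·68^16·68^2·68^1 ≡ 166
68^166 = 68^128·68^32·68^4·68^2 ≡ 1  ← first divisor giving 1
The order is 166.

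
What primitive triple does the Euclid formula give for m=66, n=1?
(4355, 132, 4357)

Euclid's formula: a = m² - n², b = 2mn, c = m² + n²
m = 66, n = 1
a = 66² - 1² = 4356 - 1 = 4355
b = 2 × 66 × 1 = 132
c = 66² + 1² = 4356 + 1 = 4357
Verification: 4355² + 132² = 18966025 + 17424 = 18983449 = 4357² ✓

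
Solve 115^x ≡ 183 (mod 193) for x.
161

Baby-step giant-step with step n = ⌈√193⌉ = 14.
Baby steps 115^j mod 193 (j:value) for j=0..13: 0:1, 1:115, 2:101, 3:35, 4:165, 5:61, 6:67, 7:178, 8:12, 9:29, 10:54, 11:34, 12:50, 13:153.
Giant-step multiplier: 115^(-14) ≡ 115^(192-14) = 115^178 ≡ 187 (mod 193).
Giant steps γ_i = 183·187^i mod 193: γ_0=183, γ_1=60, γ_2=26, γ_3=37, γ_4=164, γ_5=174, γ_6=114, γ_7=88, γ_8=51, γ_9=80, γ_10=99, γ_11=178 (in table at j=7).
x = i·n + j = 11·14 + 7 = 161.
Check: 115^161 ≡ 183 (mod 193).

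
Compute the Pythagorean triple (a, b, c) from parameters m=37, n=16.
(1113, 1184, 1625)

Euclid's formula: a = m² - n², b = 2mn, c = m² + n²
m = 37, n = 16
a = 37² - 16² = 1369 - 256 = 1113
b = 2 × 37 × 16 = 1184
c = 37² + 16² = 1369 + 256 = 1625
Verification: 1113² + 1184² = 1238769 + 1401856 = 2640625 = 1625² ✓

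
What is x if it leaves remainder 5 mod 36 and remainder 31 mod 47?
689

Using Chinese Remainder Theorem:
M = 36 × 47 = 1692
M1 = 47, M2 = 36
y1 = 47^(-1) mod 36 = 23
y2 = 36^(-1) mod 47 = 17
x = (5×47×23 + 31×36×17) mod 1692 = 689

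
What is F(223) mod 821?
429

Matrix identity: Q^n = [[F_(n+1), F_n], [F_n, F_(n-1)]] with Q = [[1,1],[1,0]].
n = 223 = 11011111₂. Square-and-multiply, entries mod 821:
Q^1 = [[1,1],[1,0]]
Q^3 = (Q^1)²·Q = [[3,2],[2,1]]
Q^6 = (Q^3)² = [[13,8],[8,5]]
Q^13 = (Q^6)²·Q = [[377,233],[233,144]]
Q^27 = (Q^13)²·Q = [[84,199],[199,706]]
Q^55 = (Q^27)²·Q = [[259,681],[681,399]]
Q^111 = (Q^55)²·Q = [[308,476],[476,653]]
Q^223 = (Q^111)²·Q = [[568,429],[429,139]]
F_223 mod 821 = Q^223[0][1] = 429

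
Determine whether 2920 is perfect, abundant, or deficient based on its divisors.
abundant

Proper divisors of 2920: sum = 1 + 2 + 4 + 5 + 8 + 10 + 20 + 40 + 73 + 146 + 292 + 365 + 584 + 730 + 1460 = 3740
Since 3740 > 2920, 2920 is abundant.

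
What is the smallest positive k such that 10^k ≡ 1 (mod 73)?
8

73 is prime, so ord(10) divides φ(73) = 72.
Divisors of 72: 1, 2, 3, 4, 6, 8, 9, 12, 18, 24, 36, 72.
Repeated squaring: 10^1 ≡ 10, 10^2 ≡ 27, 10^4 ≡ 72, 10^8 ≡ 1, 10^16 ≡ 1, 10^32 ≡ 1, 10^64 ≡ 1 (mod 73).
Test 10^d mod 73 for each divisor d in increasing order:
10^1 ≡ 10
10^2 ≡ 27
10^3 = 10^2·10^1 ≡ 51
10^4 ≡ 72
10^6 = 10^4·10^2 ≡ 46
10^8 ≡ 1  ← first divisor giving 1
The order is 8.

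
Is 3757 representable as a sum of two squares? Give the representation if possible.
6² + 61² (a=6, b=61)

Factorization: 3757 = 13 × 17^2
By Fermat: n is sum of two squares iff every prime p ≡ 3 (mod 4) appears to even power.
All primes ≡ 3 (mod 4) appear to even power.
Search a = 0, 1, 2, … for 3757 - a² a perfect square: first hit at a = 6: 3757 - 36 = 3721 = 61².
3757 = 6² + 61² = 36 + 3721 ✓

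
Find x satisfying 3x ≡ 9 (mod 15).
x ≡ 3 (mod 5)

gcd(3, 15) = 3, which divides 9, so solutions exist.
Divide through by 3: x ≡ 3 (mod 5).
The coefficient of x is now 1, so x ≡ 3 (mod 5).
Check: 3 × 3 = 9 ≡ 9 (mod 15).
x ≡ 3 (mod 5), giving 3 solutions mod 15.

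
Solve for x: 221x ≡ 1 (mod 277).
183

gcd(221, 277) = 1, so the inverse exists.
Extended Euclidean algorithm on (277, 221):
277 = 1 × 221 + 56  ⟹  56 = (1)·277 + (-1)·221
221 = 3 × 56 + 53  ⟹  53 = (-3)·277 + (4)·221
56 = 1 × 53 + 3  ⟹  3 = (4)·277 + (-5)·221
53 = 17 × 3 + 2  ⟹  2 = (-71)·277 + (89)·221
3 = 1 × 2 + 1  ⟹  1 = (75)·277 + (-94)·221
So (-94)·221 ≡ 1 (mod 277), i.e. 221^(-1) ≡ -94 ≡ 183 (mod 277).
Check: 221 × 183 = 40443 ≡ 1 (mod 277)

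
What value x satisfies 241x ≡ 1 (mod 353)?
104

gcd(241, 353) = 1, so the inverse exists.
Extended Euclidean algorithm on (353, 241):
353 = 1 × 241 + 112  ⟹  112 = (1)·353 + (-1)·241
241 = 2 × 112 + 17  ⟹  17 = (-2)·353 + (3)·241
112 = 6 × 17 + 10  ⟹  10 = (13)·353 + (-19)·241
17 = 1 × 10 + 7  ⟹  7 = (-15)·353 + (22)·241
10 = 1 × 7 + 3  ⟹  3 = (28)·353 + (-41)·241
7 = 2 × 3 + 1  ⟹  1 = (-71)·353 + (104)·241
So (104)·241 ≡ 1 (mod 353), i.e. 241^(-1) ≡ 104 (mod 353).
Check: 241 × 104 = 25064 ≡ 1 (mod 353)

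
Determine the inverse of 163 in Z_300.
127

gcd(163, 300) = 1, so the inverse exists.
Extended Euclidean algorithm on (300, 163):
300 = 1 × 163 + 137  ⟹  137 = (1)·300 + (-1)·163
163 = 1 × 137 + 26  ⟹  26 = (-1)·300 + (2)·163
137 = 5 × 26 + 7  ⟹  7 = (6)·300 + (-11)·163
26 = 3 × 7 + 5  ⟹  5 = (-19)·300 + (35)·163
7 = 1 × 5 + 2  ⟹  2 = (25)·300 + (-46)·163
5 = 2 × 2 + 1  ⟹  1 = (-69)·300 + (127)·163
So (127)·163 ≡ 1 (mod 300), i.e. 163^(-1) ≡ 127 (mod 300).
Check: 163 × 127 = 20701 ≡ 1 (mod 300)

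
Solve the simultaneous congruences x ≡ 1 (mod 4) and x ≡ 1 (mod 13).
1

Using Chinese Remainder Theorem:
M = 4 × 13 = 52
M1 = 13, M2 = 4
y1 = 13^(-1) mod 4 = 1
y2 = 4^(-1) mod 13 = 10
x = (1×13×1 + 1×4×10) mod 52 = 1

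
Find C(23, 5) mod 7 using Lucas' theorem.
0

Using Lucas' theorem:
Write n=23 and k=5 in base 7:
n in base 7: [3, 2]
k in base 7: [0, 5]
C(23,5) mod 7 = ∏ C(n_i, k_i) mod 7
Digit binomials (mod 7): C(3,0) = 1; C(2,5) = 0 (k_i > n_i)
Product: 1 × 0 = 0 ≡ 0 (mod 7)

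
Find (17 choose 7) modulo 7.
2

Using Lucas' theorem:
Write n=17 and k=7 in base 7:
n in base 7: [2, 3]
k in base 7: [1, 0]
C(17,7) mod 7 = ∏ C(n_i, k_i) mod 7
Digit binomials (mod 7): C(2,1) = 2; C(3,0) = 1
Product: 2 × 1 = 2 ≡ 2 (mod 7)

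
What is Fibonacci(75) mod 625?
550

Matrix identity: Q^n = [[F_(n+1), F_n], [F_n, F_(n-1)]] with Q = [[1,1],[1,0]].
n = 75 = 1001011₂. Square-and-multiply, entries mod 625:
Q^1 = [[1,1],[1,0]]
Q^2 = (Q^1)² = [[2,1],[1,1]]
Q^4 = (Q^2)² = [[5,3],[3,2]]
Q^9 = (Q^4)²·Q = [[55,34],[34,21]]
Q^18 = (Q^9)² = [[431,84],[84,347]]
Q^37 = (Q^18)²·Q = [[44,317],[317,352]]
Q^75 = (Q^37)²·Q = [[457,550],[550,532]]
F_75 mod 625 = Q^75[0][1] = 550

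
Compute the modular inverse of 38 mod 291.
23

gcd(38, 291) = 1, so the inverse exists.
Extended Euclidean algorithm on (291, 38):
291 = 7 × 38 + 25  ⟹  25 = (1)·291 + (-7)·38
38 = 1 × 25 + 13  ⟹  13 = (-1)·291 + (8)·38
25 = 1 × 13 + 12  ⟹  12 = (2)·291 + (-15)·38
13 = 1 × 12 + 1  ⟹  1 = (-3)·291 + (23)·38
So (23)·38 ≡ 1 (mod 291), i.e. 38^(-1) ≡ 23 (mod 291).
Check: 38 × 23 = 874 ≡ 1 (mod 291)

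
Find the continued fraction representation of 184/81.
[2; 3, 1, 2, 7]

Euclidean algorithm steps:
184 = 2 × 81 + 22
81 = 3 × 22 + 15
22 = 1 × 15 + 7
15 = 2 × 7 + 1
7 = 7 × 1 + 0
Continued fraction: [2; 3, 1, 2, 7]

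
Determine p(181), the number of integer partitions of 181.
749474411781

p(n) counts ways to write n as a sum of positive integers (order ignored).
Euler's pentagonal recurrence: p(k) = p(k-1) + p(k-2) - p(k-5) - p(k-7) + p(k-12) + p(k-15) - ... (offsets j(3j∓1)/2, signs ++--, p(0)=1, p(<0)=0).
DP table for k = 0..180: p(0)=1, p(1)=1, p(2)=2, p(3)=3, p(4)=5, p(5)=7, p(6)=11, p(7)=15, p(8)=22, p(9)=30, p(10)=42, p(11)=56, p(12)=77, p(13)=101, p(14)=135, p(15)=176, p(16)=231, p(17)=297, p(18)=385, p(19)=490, p(20)=627, p(21)=792, p(22)=1002, p(23)=1255, p(24)=1575, p(25)=1958, p(26)=2436, p(27)=3010, p(28)=3718, p(29)=4565, p(30)=5604, p(31)=6842, p(32)=8349, p(33)=10143, p(34)=12310, p(35)=14883, p(36)=17977, p(37)=21637, p(38)=26015, p(39)=31185, p(40)=37338, p(41)=44583, p(42)=53174, p(43)=63261, p(44)=75175, p(45)=89134, p(46)=105558, p(47)=124754, p(48)=147273, p(49)=173525, p(50)=204226, p(51)=239943, p(52)=281589, p(53)=329931, p(54)=386155, p(55)=451276, p(56)=526823, p(57)=614154, p(58)=715220, p(59)=831820, p(60)=966467, p(61)=1121505, p(62)=1300156, p(63)=1505499, p(64)=1741630, p(65)=2012558, p(66)=2323520, p(67)=2679689, p(68)=3087735, p(69)=3554345, p(70)=4087968, p(71)=4697205, p(72)=5392783, p(73)=6185689, p(74)=7089500, p(75)=8118264, p(76)=9289091, p(77)=10619863, p(78)=12132164, p(79)=13848650, p(80)=15796476, p(81)=18004327, p(82)=20506255, p(83)=23338469, p(84)=26543660, p(85)=30167357, p(86)=34262962, p(87)=38887673, p(88)=44108109, p(89)=49995925, p(90)=56634173, p(91)=64112359, p(92)=72533807, p(93)=82010177, p(94)=92669720, p(95)=104651419, p(96)=118114304, p(97)=133230930, p(98)=150198136, p(99)=169229875, p(100)=190569292, p(101)=214481126, p(102)=241265379, p(103)=271248950, p(104)=304801365, p(105)=342325709, p(106)=384276336, p(107)=431149389, p(108)=483502844, p(109)=541946240, p(110)=607163746, p(111)=679903203, p(112)=761002156, p(113)=851376628, p(114)=952050665, p(115)=1064144451, p(116)=1188908248, p(117)=1327710076, p(118)=1482074143, p(119)=1653668665, p(120)=1844349560, p(121)=2056148051, p(122)=2291320912, p(123)=2552338241, p(124)=2841940500, p(125)=3163127352, p(126)=3519222692, p(127)=3913864295, p(128)=4351078600, p(129)=4835271870, p(130)=5371315400, p(131)=5964539504, p(132)=6620830889, p(133)=7346629512, p(134)=8149040695, p(135)=9035836076, p(136)=10015581680, p(137)=11097645016, p(138)=12292341831, p(139)=13610949895, p(140)=15065878135, p(141)=16670689208, p(142)=18440293320, p(143)=20390982757, p(144)=22540654445, p(145)=24908858009, p(146)=27517052599, p(147)=30388671978, p(148)=33549419497, p(149)=37027355200, p(150)=40853235313, p(151)=45060624582, p(152)=49686288421, p(153)=54770336324, p(154)=60356673280, p(155)=66493182097, p(156)=73232243759, p(157)=80630964769, p(158)=88751778802, p(159)=97662728555, p(160)=107438159466, p(161)=118159068427, p(162)=129913904637, p(163)=142798995930, p(164)=156919475295, p(165)=172389800255, p(166)=189334822579, p(167)=207890420102, p(168)=228204732751, p(169)=250438925115, p(170)=274768617130, p(171)=301384802048, p(172)=330495499613, p(173)=362326859895, p(174)=397125074750, p(175)=435157697830, p(176)=476715857290, p(177)=522115831195, p(178)=571701605655, p(179)=625846753120, p(180)=684957390936.
Final step: p(181) = p(180) + p(179) - p(176) - p(174) + p(169) + p(166) - p(159) - p(155) + p(146) + p(141) - p(130) - p(124) + p(111) + p(104) - p(89) - p(81) + p(64) + p(55) - p(36) - p(26) + p(5)
= 684957390936 + 625846753120 - 476715857290 - 397125074750 + 250438925115 + 189334822579 - 97662728555 - 66493182097 + 27517052599 + 16670689208 - 5371315400 - 2841940500 + 679903203 + 304801365 - 49995925 - 18004327 + 1741630 + 451276 - 17977 - 2436 + 7
= 749474411781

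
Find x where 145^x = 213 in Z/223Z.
146

Baby-step giant-step with step n = ⌈√223⌉ = 15.
Baby steps 145^j mod 223 (j:value) for j=0..14: 0:1, 1:145, 2:63, 3:215, 4:178, 5:165, 6:64, 7:137, 8:18, 9:157, 10:19, 11:79, 12:82, 13:71, 14:37.
Giant-step multiplier: 145^(-15) ≡ 145^(222-15) = 145^207 ≡ 103 (mod 223).
Giant steps γ_i = 213·103^i mod 223: γ_0=213, γ_1=85, γ_2=58, γ_3=176, γ_4=65, γ_5=5, γ_6=69, γ_7=194, γ_8=135, γ_9=79 (in table at j=11).
x = i·n + j = 9·15 + 11 = 146.
Check: 145^146 ≡ 213 (mod 223).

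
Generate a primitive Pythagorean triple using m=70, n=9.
(4819, 1260, 4981)

Euclid's formula: a = m² - n², b = 2mn, c = m² + n²
m = 70, n = 9
a = 70² - 9² = 4900 - 81 = 4819
b = 2 × 70 × 9 = 1260
c = 70² + 9² = 4900 + 81 = 4981
Verification: 4819² + 1260² = 23222761 + 1587600 = 24810361 = 4981² ✓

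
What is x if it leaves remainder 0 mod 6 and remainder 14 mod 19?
90

Using Chinese Remainder Theorem:
M = 6 × 19 = 114
M1 = 19, M2 = 6
y1 = 19^(-1) mod 6 = 1
y2 = 6^(-1) mod 19 = 16
x = (0×19×1 + 14×6×16) mod 114 = 90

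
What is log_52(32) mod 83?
53

Baby-step giant-step with step n = ⌈√83⌉ = 10.
Baby steps 52^j mod 83 (j:value) for j=0..9: 0:1, 1:52, 2:48, 3:6, 4:63, 5:39, 6:36, 7:46, 8:68, 9:50.
Giant-step multiplier: 52^(-10) ≡ 52^(82-10) = 52^72 ≡ 40 (mod 83).
Giant steps γ_i = 32·40^i mod 83: γ_0=32, γ_1=35, γ_2=72, γ_3=58, γ_4=79, γ_5=6 (in table at j=3).
x = i·n + j = 5·10 + 3 = 53.
Check: 52^53 ≡ 32 (mod 83).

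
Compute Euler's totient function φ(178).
88

178 = 2 × 89
φ(n) = n × ∏(1 - 1/p) for each prime p dividing n
φ(178) = 178 × (1 - 1/2) × (1 - 1/89) = 88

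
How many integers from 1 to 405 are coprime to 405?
216

405 = 3^4 × 5
φ(n) = n × ∏(1 - 1/p) for each prime p dividing n
φ(405) = 405 × (1 - 1/3) × (1 - 1/5) = 216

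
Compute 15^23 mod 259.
50

Repeated squaring. Binary of 23 = 10111.
15^1 ≡ 15 (mod 259); 15^2 ≡ 225 (mod 259); 15^4 ≡ 120 (mod 259); 15^8 ≡ 155 (mod 259); 15^16 ≡ 197 (mod 259)
15^23 = 15^1 × 15^2 × 15^4 × 15^16 ≡ 50 (mod 259)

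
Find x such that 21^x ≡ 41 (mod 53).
35

Baby-step giant-step with step n = ⌈√53⌉ = 8.
Baby steps 21^j mod 53 (j:value) for j=0..7: 0:1, 1:21, 2:17, 3:39, 4:24, 5:27, 6:37, 7:35.
Giant-step multiplier: 21^(-8) ≡ 21^(52-8) = 21^44 ≡ 15 (mod 53).
Giant steps γ_i = 41·15^i mod 53: γ_0=41, γ_1=32, γ_2=3, γ_3=45, γ_4=39 (in table at j=3).
x = i·n + j = 4·8 + 3 = 35.
Check: 21^35 ≡ 41 (mod 53).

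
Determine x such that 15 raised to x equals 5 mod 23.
13

Baby-step giant-step with step n = ⌈√23⌉ = 5.
Baby steps 15^j mod 23 (j:value) for j=0..4: 0:1, 1:15, 2:18, 3:17, 4:2.
Giant-step multiplier: 15^(-5) ≡ 15^(22-5) = 15^17 ≡ 10 (mod 23).
Giant steps γ_i = 5·10^i mod 23: γ_0=5, γ_1=4, γ_2=17 (in table at j=3).
x = i·n + j = 2·5 + 3 = 13.
Check: 15^13 ≡ 5 (mod 23).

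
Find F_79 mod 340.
81

Matrix identity: Q^n = [[F_(n+1), F_n], [F_n, F_(n-1)]] with Q = [[1,1],[1,0]].
n = 79 = 1001111₂. Square-and-multiply, entries mod 340:
Q^1 = [[1,1],[1,0]]
Q^2 = (Q^1)² = [[2,1],[1,1]]
Q^4 = (Q^2)² = [[5,3],[3,2]]
Q^9 = (Q^4)²·Q = [[55,34],[34,21]]
Q^19 = (Q^9)²·Q = [[305,101],[101,204]]
Q^39 = (Q^19)²·Q = [[275,206],[206,69]]
Q^79 = (Q^39)²·Q = [[225,81],[81,144]]
F_79 mod 340 = Q^79[0][1] = 81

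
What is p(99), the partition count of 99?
169229875

p(n) counts ways to write n as a sum of positive integers (order ignored).
Euler's pentagonal recurrence: p(k) = p(k-1) + p(k-2) - p(k-5) - p(k-7) + p(k-12) + p(k-15) - ... (offsets j(3j∓1)/2, signs ++--, p(0)=1, p(<0)=0).
DP table for k = 0..98: p(0)=1, p(1)=1, p(2)=2, p(3)=3, p(4)=5, p(5)=7, p(6)=11, p(7)=15, p(8)=22, p(9)=30, p(10)=42, p(11)=56, p(12)=77, p(13)=101, p(14)=135, p(15)=176, p(16)=231, p(17)=297, p(18)=385, p(19)=490, p(20)=627, p(21)=792, p(22)=1002, p(23)=1255, p(24)=1575, p(25)=1958, p(26)=2436, p(27)=3010, p(28)=3718, p(29)=4565, p(30)=5604, p(31)=6842, p(32)=8349, p(33)=10143, p(34)=12310, p(35)=14883, p(36)=17977, p(37)=21637, p(38)=26015, p(39)=31185, p(40)=37338, p(41)=44583, p(42)=53174, p(43)=63261, p(44)=75175, p(45)=89134, p(46)=105558, p(47)=124754, p(48)=147273, p(49)=173525, p(50)=204226, p(51)=239943, p(52)=281589, p(53)=329931, p(54)=386155, p(55)=451276, p(56)=526823, p(57)=614154, p(58)=715220, p(59)=831820, p(60)=966467, p(61)=1121505, p(62)=1300156, p(63)=1505499, p(64)=1741630, p(65)=2012558, p(66)=2323520, p(67)=2679689, p(68)=3087735, p(69)=3554345, p(70)=4087968, p(71)=4697205, p(72)=5392783, p(73)=6185689, p(74)=7089500, p(75)=8118264, p(76)=9289091, p(77)=10619863, p(78)=12132164, p(79)=13848650, p(80)=15796476, p(81)=18004327, p(82)=20506255, p(83)=23338469, p(84)=26543660, p(85)=30167357, p(86)=34262962, p(87)=38887673, p(88)=44108109, p(89)=49995925, p(90)=56634173, p(91)=64112359, p(92)=72533807, p(93)=82010177, p(94)=92669720, p(95)=104651419, p(96)=118114304, p(97)=133230930, p(98)=150198136.
Final step: p(99) = p(98) + p(97) - p(94) - p(92) + p(87) + p(84) - p(77) - p(73) + p(64) + p(59) - p(48) - p(42) + p(29) + p(22) - p(7)
= 150198136 + 133230930 - 92669720 - 72533807 + 38887673 + 26543660 - 10619863 - 6185689 + 1741630 + 831820 - 147273 - 53174 + 4565 + 1002 - 15
= 169229875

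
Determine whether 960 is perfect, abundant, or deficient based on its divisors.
abundant

Proper divisors of 960: sum = 1 + 2 + 3 + 4 + 5 + 6 + 8 + 10 + ... + 192 + 240 + 320 + 480 (27 divisors) = 2088
Since 2088 > 960, 960 is abundant.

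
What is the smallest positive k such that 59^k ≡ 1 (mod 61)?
60

61 is prime, so ord(59) divides φ(61) = 60.
Divisors of 60: 1, 2, 3, 4, 5, 6, 10, 12, 15, 20, 30, 60.
Repeated squaring: 59^1 ≡ 59, 59^2 ≡ 4, 59^4 ≡ 16, 59^8 ≡ 12, 59^16 ≡ 22, 59^32 ≡ 57 (mod 61).
Test 59^d mod 61 for each divisor d in increasing order:
59^1 ≡ 59
59^2 ≡ 4
59^3 = 59^2·59^1 ≡ 53
59^4 ≡ 16
59^5 = 59^4·59^1 ≡ 29
59^6 = 59^4·59^2 ≡ 3
59^10 = 59^8·59^2 ≡ 48
59^12 = 59^8·59^4 ≡ 9
59^15 = 59^8·59^4·59^2·59^1 ≡ 50
59^20 = 59^16·59^4 ≡ 47
59^30 = 59^16·59^8·59^4·59^2 ≡ 60
59^60 = 59^32·59^16·59^8·59^4 ≡ 1  ← first divisor giving 1
The order is 60.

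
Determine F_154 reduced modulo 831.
313

Matrix identity: Q^n = [[F_(n+1), F_n], [F_n, F_(n-1)]] with Q = [[1,1],[1,0]].
n = 154 = 10011010₂. Square-and-multiply, entries mod 831:
Q^1 = [[1,1],[1,0]]
Q^2 = (Q^1)² = [[2,1],[1,1]]
Q^4 = (Q^2)² = [[5,3],[3,2]]
Q^9 = (Q^4)²·Q = [[55,34],[34,21]]
Q^19 = (Q^9)²·Q = [[117,26],[26,91]]
Q^38 = (Q^19)² = [[238,422],[422,647]]
Q^77 = (Q^38)²·Q = [[737,386],[386,351]]
Q^154 = (Q^77)² = [[773,313],[313,460]]
F_154 mod 831 = Q^154[0][1] = 313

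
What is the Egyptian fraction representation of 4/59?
1/15 + 1/885

Greedy algorithm:
4/59: ceiling(59/4) = 15, use 1/15
1/885: ceiling(885/1) = 885, use 1/885
Result: 4/59 = 1/15 + 1/885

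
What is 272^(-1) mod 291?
245

gcd(272, 291) = 1, so the inverse exists.
Extended Euclidean algorithm on (291, 272):
291 = 1 × 272 + 19  ⟹  19 = (1)·291 + (-1)·272
272 = 14 × 19 + 6  ⟹  6 = (-14)·291 + (15)·272
19 = 3 × 6 + 1  ⟹  1 = (43)·291 + (-46)·272
So (-46)·272 ≡ 1 (mod 291), i.e. 272^(-1) ≡ -46 ≡ 245 (mod 291).
Check: 272 × 245 = 66640 ≡ 1 (mod 291)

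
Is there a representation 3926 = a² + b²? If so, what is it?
Not possible

Factorization: 3926 = 2 × 13 × 151
By Fermat: n is sum of two squares iff every prime p ≡ 3 (mod 4) appears to even power.
Prime(s) ≡ 3 (mod 4) with odd exponent: [(151, 1)]
Therefore 3926 cannot be expressed as a² + b².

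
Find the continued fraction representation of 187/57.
[3; 3, 1, 1, 3, 2]

Euclidean algorithm steps:
187 = 3 × 57 + 16
57 = 3 × 16 + 9
16 = 1 × 9 + 7
9 = 1 × 7 + 2
7 = 3 × 2 + 1
2 = 2 × 1 + 0
Continued fraction: [3; 3, 1, 1, 3, 2]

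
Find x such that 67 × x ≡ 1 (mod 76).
59

gcd(67, 76) = 1, so the inverse exists.
Extended Euclidean algorithm on (76, 67):
76 = 1 × 67 + 9  ⟹  9 = (1)·76 + (-1)·67
67 = 7 × 9 + 4  ⟹  4 = (-7)·76 + (8)·67
9 = 2 × 4 + 1  ⟹  1 = (15)·76 + (-17)·67
So (-17)·67 ≡ 1 (mod 76), i.e. 67^(-1) ≡ -17 ≡ 59 (mod 76).
Check: 67 × 59 = 3953 ≡ 1 (mod 76)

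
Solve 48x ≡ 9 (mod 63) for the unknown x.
x ≡ 12 (mod 21)

gcd(48, 63) = 3, which divides 9, so solutions exist.
Divide through by 3: 16x ≡ 3 (mod 21).
Find 16^(-1) mod 21 by the extended Euclidean algorithm:
21 = 1 × 16 + 5  ⟹  5 = (1)·21 + (-1)·16
16 = 3 × 5 + 1  ⟹  1 = (-3)·21 + (4)·16
So (4)·16 ≡ 1 (mod 21), i.e. 16^(-1) ≡ 4 (mod 21).
x ≡ 4 × 3 = 12 ≡ 12 (mod 21).
Check: 48 × 12 = 576 ≡ 9 (mod 63).
x ≡ 12 (mod 21), giving 3 solutions mod 63.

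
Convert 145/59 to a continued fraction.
[2; 2, 5, 2, 2]

Euclidean algorithm steps:
145 = 2 × 59 + 27
59 = 2 × 27 + 5
27 = 5 × 5 + 2
5 = 2 × 2 + 1
2 = 2 × 1 + 0
Continued fraction: [2; 2, 5, 2, 2]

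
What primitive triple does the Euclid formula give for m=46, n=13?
(1947, 1196, 2285)

Euclid's formula: a = m² - n², b = 2mn, c = m² + n²
m = 46, n = 13
a = 46² - 13² = 2116 - 169 = 1947
b = 2 × 46 × 13 = 1196
c = 46² + 13² = 2116 + 169 = 2285
Verification: 1947² + 1196² = 3790809 + 1430416 = 5221225 = 2285² ✓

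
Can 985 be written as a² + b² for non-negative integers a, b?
12² + 29² (a=12, b=29)

Factorization: 985 = 5 × 197
By Fermat: n is sum of two squares iff every prime p ≡ 3 (mod 4) appears to even power.
All primes ≡ 3 (mod 4) appear to even power.
Search a = 0, 1, 2, … for 985 - a² a perfect square: first hit at a = 12: 985 - 144 = 841 = 29².
985 = 12² + 29² = 144 + 841 ✓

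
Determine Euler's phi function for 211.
210

211 = 211
φ(n) = n × ∏(1 - 1/p) for each prime p dividing n
φ(211) = 211 × (1 - 1/211) = 210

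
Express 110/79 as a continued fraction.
[1; 2, 1, 1, 4, 1, 2]

Euclidean algorithm steps:
110 = 1 × 79 + 31
79 = 2 × 31 + 17
31 = 1 × 17 + 14
17 = 1 × 14 + 3
14 = 4 × 3 + 2
3 = 1 × 2 + 1
2 = 2 × 1 + 0
Continued fraction: [1; 2, 1, 1, 4, 1, 2]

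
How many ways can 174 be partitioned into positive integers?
397125074750

p(n) counts ways to write n as a sum of positive integers (order ignored).
Euler's pentagonal recurrence: p(k) = p(k-1) + p(k-2) - p(k-5) - p(k-7) + p(k-12) + p(k-15) - ... (offsets j(3j∓1)/2, signs ++--, p(0)=1, p(<0)=0).
DP table for k = 0..173: p(0)=1, p(1)=1, p(2)=2, p(3)=3, p(4)=5, p(5)=7, p(6)=11, p(7)=15, p(8)=22, p(9)=30, p(10)=42, p(11)=56, p(12)=77, p(13)=101, p(14)=135, p(15)=176, p(16)=231, p(17)=297, p(18)=385, p(19)=490, p(20)=627, p(21)=792, p(22)=1002, p(23)=1255, p(24)=1575, p(25)=1958, p(26)=2436, p(27)=3010, p(28)=3718, p(29)=4565, p(30)=5604, p(31)=6842, p(32)=8349, p(33)=10143, p(34)=12310, p(35)=14883, p(36)=17977, p(37)=21637, p(38)=26015, p(39)=31185, p(40)=37338, p(41)=44583, p(42)=53174, p(43)=63261, p(44)=75175, p(45)=89134, p(46)=105558, p(47)=124754, p(48)=147273, p(49)=173525, p(50)=204226, p(51)=239943, p(52)=281589, p(53)=329931, p(54)=386155, p(55)=451276, p(56)=526823, p(57)=614154, p(58)=715220, p(59)=831820, p(60)=966467, p(61)=1121505, p(62)=1300156, p(63)=1505499, p(64)=1741630, p(65)=2012558, p(66)=2323520, p(67)=2679689, p(68)=3087735, p(69)=3554345, p(70)=4087968, p(71)=4697205, p(72)=5392783, p(73)=6185689, p(74)=7089500, p(75)=8118264, p(76)=9289091, p(77)=10619863, p(78)=12132164, p(79)=13848650, p(80)=15796476, p(81)=18004327, p(82)=20506255, p(83)=23338469, p(84)=26543660, p(85)=30167357, p(86)=34262962, p(87)=38887673, p(88)=44108109, p(89)=49995925, p(90)=56634173, p(91)=64112359, p(92)=72533807, p(93)=82010177, p(94)=92669720, p(95)=104651419, p(96)=118114304, p(97)=133230930, p(98)=150198136, p(99)=169229875, p(100)=190569292, p(101)=214481126, p(102)=241265379, p(103)=271248950, p(104)=304801365, p(105)=342325709, p(106)=384276336, p(107)=431149389, p(108)=483502844, p(109)=541946240, p(110)=607163746, p(111)=679903203, p(112)=761002156, p(113)=851376628, p(114)=952050665, p(115)=1064144451, p(116)=1188908248, p(117)=1327710076, p(118)=1482074143, p(119)=1653668665, p(120)=1844349560, p(121)=2056148051, p(122)=2291320912, p(123)=2552338241, p(124)=2841940500, p(125)=3163127352, p(126)=3519222692, p(127)=3913864295, p(128)=4351078600, p(129)=4835271870, p(130)=5371315400, p(131)=5964539504, p(132)=6620830889, p(133)=7346629512, p(134)=8149040695, p(135)=9035836076, p(136)=10015581680, p(137)=11097645016, p(138)=12292341831, p(139)=13610949895, p(140)=15065878135, p(141)=16670689208, p(142)=18440293320, p(143)=20390982757, p(144)=22540654445, p(145)=24908858009, p(146)=27517052599, p(147)=30388671978, p(148)=33549419497, p(149)=37027355200, p(150)=40853235313, p(151)=45060624582, p(152)=49686288421, p(153)=54770336324, p(154)=60356673280, p(155)=66493182097, p(156)=73232243759, p(157)=80630964769, p(158)=88751778802, p(159)=97662728555, p(160)=107438159466, p(161)=118159068427, p(162)=129913904637, p(163)=142798995930, p(164)=156919475295, p(165)=172389800255, p(166)=189334822579, p(167)=207890420102, p(168)=228204732751, p(169)=250438925115, p(170)=274768617130, p(171)=301384802048, p(172)=330495499613, p(173)=362326859895.
Final step: p(174) = p(173) + p(172) - p(169) - p(167) + p(162) + p(159) - p(152) - p(148) + p(139) + p(134) - p(123) - p(117) + p(104) + p(97) - p(82) - p(74) + p(57) + p(48) - p(29) - p(19)
= 362326859895 + 330495499613 - 250438925115 - 207890420102 + 129913904637 + 97662728555 - 49686288421 - 33549419497 + 13610949895 + 8149040695 - 2552338241 - 1327710076 + 304801365 + 133230930 - 20506255 - 7089500 + 614154 + 147273 - 4565 - 490
= 397125074750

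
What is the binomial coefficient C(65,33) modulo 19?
0

Using Lucas' theorem:
Write n=65 and k=33 in base 19:
n in base 19: [3, 8]
k in base 19: [1, 14]
C(65,33) mod 19 = ∏ C(n_i, k_i) mod 19
Digit binomials (mod 19): C(3,1) = 3; C(8,14) = 0 (k_i > n_i)
Product: 3 × 0 = 0 ≡ 0 (mod 19)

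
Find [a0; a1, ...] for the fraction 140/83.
[1; 1, 2, 5, 5]

Euclidean algorithm steps:
140 = 1 × 83 + 57
83 = 1 × 57 + 26
57 = 2 × 26 + 5
26 = 5 × 5 + 1
5 = 5 × 1 + 0
Continued fraction: [1; 1, 2, 5, 5]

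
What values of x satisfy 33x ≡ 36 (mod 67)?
x ≡ 62 (mod 67)

gcd(33, 67) = 1, which divides 36, so solutions exist.
Find 33^(-1) mod 67 by the extended Euclidean algorithm:
67 = 2 × 33 + 1  ⟹  1 = (1)·67 + (-2)·33
So (-2)·33 ≡ 1 (mod 67), i.e. 33^(-1) ≡ -2 ≡ 65 (mod 67).
x ≡ 65 × 36 = 2340 ≡ 62 (mod 67).
Check: 33 × 62 = 2046 ≡ 36 (mod 67).
Unique solution: x ≡ 62 (mod 67)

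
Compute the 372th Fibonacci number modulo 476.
416

Matrix identity: Q^n = [[F_(n+1), F_n], [F_n, F_(n-1)]] with Q = [[1,1],[1,0]].
n = 372 = 101110100₂. Square-and-multiply, entries mod 476:
Q^1 = [[1,1],[1,0]]
Q^2 = (Q^1)² = [[2,1],[1,1]]
Q^5 = (Q^2)²·Q = [[8,5],[5,3]]
Q^11 = (Q^5)²·Q = [[144,89],[89,55]]
Q^23 = (Q^11)²·Q = [[196,97],[97,99]]
Q^46 = (Q^23)² = [[225,55],[55,170]]
Q^93 = (Q^46)²·Q = [[167,338],[338,305]]
Q^186 = (Q^93)² = [[285,76],[76,209]]
Q^372 = (Q^186)² = [[369,416],[416,429]]
F_372 mod 476 = Q^372[0][1] = 416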